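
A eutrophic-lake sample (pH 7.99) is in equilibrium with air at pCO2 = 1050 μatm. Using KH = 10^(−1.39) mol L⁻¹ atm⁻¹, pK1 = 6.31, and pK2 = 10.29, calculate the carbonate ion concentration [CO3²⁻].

[CO3²⁻] = 10.3 μmol/L

[CO2*] = KH · pCO2 = 10^(−1.39) × 1050×10^-6 = 4.277×10^-5 mol/L
α₀ = 1/(1 + K1/[H⁺] + K1K2/[H⁺]²) = 1/(1 + 10^+1.68 + 10^-0.62) = 0.02037
DIC = [CO2*]/α₀ = 4.277×10^-5 / 0.02037 = 2.100 mmol/L
[CO3²⁻] = α₂·DIC; α₂ = 0.004885, so [CO3²⁻] = 0.004885 × 2.100 = 0.0103 mmol/L = 10.3 μmol/L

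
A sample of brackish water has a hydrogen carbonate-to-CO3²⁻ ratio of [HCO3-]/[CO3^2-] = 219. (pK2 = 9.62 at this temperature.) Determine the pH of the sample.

From K2 = [H⁺][CO3^2-]/[HCO3-]:  pH = pK2 − log₁₀([HCO3-]/[CO3^2-])
log₁₀(219) = +2.340
pH = 9.62 − (+2.340) = 7.28

pH = 7.28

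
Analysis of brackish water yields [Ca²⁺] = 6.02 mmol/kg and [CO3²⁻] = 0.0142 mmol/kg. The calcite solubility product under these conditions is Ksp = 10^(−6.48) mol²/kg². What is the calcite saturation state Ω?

Ω = 0.258

Ksp = 10^(−6.48) = 3.311×10^-7
Ω = [Ca²⁺][CO3²⁻]/Ksp = (6.02×10^-3)(0.0142×10^-3) / 3.311×10^-7 = 0.258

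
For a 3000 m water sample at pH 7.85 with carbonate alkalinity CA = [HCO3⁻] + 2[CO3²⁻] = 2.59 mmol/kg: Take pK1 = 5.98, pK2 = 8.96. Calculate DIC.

DIC = 2.45 mmol/kg

CA = [HCO3⁻] + 2[CO3²⁻] = (α₁ + 2α₂)·DIC
At pH 7.85: [H⁺]/K1 = 10^-1.87 = 0.013490, K2/[H⁺] = 10^-1.11 = 0.077625
α₁ = 1/(1 + 0.013490 + 0.077625) = 1/1.0911 = 0.9165; α₂ = α₁·K2/[H⁺] = 0.07114
α₁ + 2α₂ = 1.0588
DIC = CA / (α₁ + 2α₂) = 2.59 / 1.0588 = 2.45 mmol/kg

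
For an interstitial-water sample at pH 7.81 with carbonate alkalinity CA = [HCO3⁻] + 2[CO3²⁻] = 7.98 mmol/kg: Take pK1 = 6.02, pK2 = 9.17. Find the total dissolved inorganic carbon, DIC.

CA = [HCO3⁻] + 2[CO3²⁻] = (α₁ + 2α₂)·DIC
At pH 7.81: [H⁺]/K1 = 10^-1.79 = 0.016218, K2/[H⁺] = 10^-1.36 = 0.043652
α₁ = 1/(1 + 0.016218 + 0.043652) = 1/1.0599 = 0.9435; α₂ = α₁·K2/[H⁺] = 0.04119
α₁ + 2α₂ = 1.0259
DIC = CA / (α₁ + 2α₂) = 7.98 / 1.0259 = 7.78 mmol/kg

DIC = 7.78 mmol/kg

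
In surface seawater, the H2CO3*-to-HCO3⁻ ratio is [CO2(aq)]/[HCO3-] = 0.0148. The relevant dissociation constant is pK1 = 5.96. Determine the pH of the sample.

From K1 = [H⁺][HCO3-]/[CO2(aq)]:  pH = pK1 − log₁₀([CO2(aq)]/[HCO3-])
log₁₀(0.0148) = -1.830
pH = 5.96 − (-1.830) = 7.79

pH = 7.79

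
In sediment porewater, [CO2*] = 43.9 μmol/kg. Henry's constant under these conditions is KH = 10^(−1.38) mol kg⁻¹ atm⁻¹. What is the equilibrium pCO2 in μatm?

pCO2 = 1050 μatm

KH = 10^(−1.38) = 4.169×10^-2 mol kg⁻¹ atm⁻¹
pCO2 = [CO2*]/KH = 43.9×10^-6 / 4.169×10^-2 = 1.05×10^-3 atm = 1050 μatm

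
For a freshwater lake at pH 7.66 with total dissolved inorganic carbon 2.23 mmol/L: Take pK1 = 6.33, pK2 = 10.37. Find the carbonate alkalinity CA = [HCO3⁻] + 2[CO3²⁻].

CA = [HCO3⁻] + 2[CO3²⁻] = (α₁ + 2α₂)·DIC
At pH 7.66: [H⁺]/K1 = 10^-1.33 = 0.046774, K2/[H⁺] = 10^-2.71 = 0.0019498
α₁ = 1/(1 + 0.046774 + 0.0019498) = 1/1.0487 = 0.9535; α₂ = α₁·K2/[H⁺] = 0.001859
α₁ + 2α₂ = 0.9573
CA = 0.9573 × 2.23 = 2.13 mmol/L

CA = 2.13 mmol/L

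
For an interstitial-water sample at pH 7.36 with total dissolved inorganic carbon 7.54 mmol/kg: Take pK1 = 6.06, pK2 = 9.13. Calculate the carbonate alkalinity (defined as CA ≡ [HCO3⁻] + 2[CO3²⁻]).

CA = [HCO3⁻] + 2[CO3²⁻] = (α₁ + 2α₂)·DIC
At pH 7.36: [H⁺]/K1 = 10^-1.30 = 0.050119, K2/[H⁺] = 10^-1.77 = 0.016982
α₁ = 1/(1 + 0.050119 + 0.016982) = 1/1.0671 = 0.9371; α₂ = α₁·K2/[H⁺] = 0.01591
α₁ + 2α₂ = 0.9689
CA = 0.9689 × 7.54 = 7.31 mmol/kg

CA = 7.31 mmol/kg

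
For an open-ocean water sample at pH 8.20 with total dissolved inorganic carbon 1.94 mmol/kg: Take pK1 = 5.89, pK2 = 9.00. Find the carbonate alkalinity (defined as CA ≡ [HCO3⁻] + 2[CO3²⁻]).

CA = 2.20 mmol/kg

CA = [HCO3⁻] + 2[CO3²⁻] = (α₁ + 2α₂)·DIC
At pH 8.20: [H⁺]/K1 = 10^-2.31 = 0.0048978, K2/[H⁺] = 10^-0.80 = 0.15849
α₁ = 1/(1 + 0.0048978 + 0.15849) = 1/1.1634 = 0.8596; α₂ = α₁·K2/[H⁺] = 0.1362
α₁ + 2α₂ = 1.1320
CA = 1.1320 × 1.94 = 2.20 mmol/kg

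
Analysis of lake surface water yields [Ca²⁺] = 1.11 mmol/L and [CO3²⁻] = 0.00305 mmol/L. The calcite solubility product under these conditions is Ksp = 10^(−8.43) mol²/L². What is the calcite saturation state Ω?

Ksp = 10^(−8.43) = 3.715×10^-9
Ω = [Ca²⁺][CO3²⁻]/Ksp = (1.11×10^-3)(0.00305×10^-3) / 3.715×10^-9 = 0.911

Ω = 0.911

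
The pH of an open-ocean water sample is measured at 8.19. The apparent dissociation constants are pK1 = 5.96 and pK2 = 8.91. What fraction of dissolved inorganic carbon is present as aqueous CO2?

α₀ = 1 / (1 + K1/[H⁺] + K1K2/[H⁺]²) = 1 / (1 + 10^+2.23 + 10^+1.51)
   = 1 / (1 + 169.82 + 32.359) = 1/203.18 = 0.004922

α₀ = 0.00492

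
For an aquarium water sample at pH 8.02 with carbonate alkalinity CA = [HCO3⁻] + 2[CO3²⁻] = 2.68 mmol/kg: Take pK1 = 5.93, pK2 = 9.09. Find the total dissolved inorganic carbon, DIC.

CA = [HCO3⁻] + 2[CO3²⁻] = (α₁ + 2α₂)·DIC
At pH 8.02: [H⁺]/K1 = 10^-2.09 = 0.0081283, K2/[H⁺] = 10^-1.07 = 0.085114
α₁ = 1/(1 + 0.0081283 + 0.085114) = 1/1.0932 = 0.9147; α₂ = α₁·K2/[H⁺] = 0.07785
α₁ + 2α₂ = 1.0704
DIC = CA / (α₁ + 2α₂) = 2.68 / 1.0704 = 2.50 mmol/kg

DIC = 2.50 mmol/kg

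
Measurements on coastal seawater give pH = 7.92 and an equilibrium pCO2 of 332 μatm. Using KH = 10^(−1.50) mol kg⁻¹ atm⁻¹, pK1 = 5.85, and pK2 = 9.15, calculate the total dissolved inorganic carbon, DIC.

DIC = 1.32 mmol/kg

[CO2*] = KH · pCO2 = 10^(−1.50) × 332×10^-6 = 1.050×10^-5 mol/kg
α₀ = 1/(1 + K1/[H⁺] + K1K2/[H⁺]²) = 1/(1 + 10^+2.07 + 10^+0.84) = 0.007974
DIC = [CO2*]/α₀ = 1.050×10^-5 / 0.007974 = 1.32 mmol/kg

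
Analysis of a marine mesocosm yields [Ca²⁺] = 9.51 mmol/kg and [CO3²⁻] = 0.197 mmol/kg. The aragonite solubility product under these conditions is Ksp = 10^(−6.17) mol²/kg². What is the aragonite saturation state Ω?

Ω = 2.77

Ksp = 10^(−6.17) = 6.761×10^-7
Ω = [Ca²⁺][CO3²⁻]/Ksp = (9.51×10^-3)(0.197×10^-3) / 6.761×10^-7 = 2.77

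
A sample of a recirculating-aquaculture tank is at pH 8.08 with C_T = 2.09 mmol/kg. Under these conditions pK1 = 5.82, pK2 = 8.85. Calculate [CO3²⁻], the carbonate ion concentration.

α₂ = 1 / (1 + [H⁺]/K2 + [H⁺]²/(K1K2)) = 1 / (1 + 10^+0.77 + 10^-1.49)
   = 1 / (1 + 5.8884 + 0.032359) = 1/6.9208 = 0.1445
[CO3²⁻] = α₂ × DIC = 0.1445 × 2.09 = 0.302 mmol/kg

[CO3²⁻] = 0.302 mmol/kg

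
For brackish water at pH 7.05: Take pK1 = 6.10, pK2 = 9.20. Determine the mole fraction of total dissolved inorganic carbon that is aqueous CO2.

α₀ = 1 / (1 + K1/[H⁺] + K1K2/[H⁺]²) = 1 / (1 + 10^+0.95 + 10^-1.20)
   = 1 / (1 + 8.9125 + 0.063096) = 1/9.9756 = 0.1002

α₀ = 0.100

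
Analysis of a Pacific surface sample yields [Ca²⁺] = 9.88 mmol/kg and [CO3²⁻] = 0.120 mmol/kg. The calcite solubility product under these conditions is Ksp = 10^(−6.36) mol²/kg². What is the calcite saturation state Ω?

Ω = 2.72

Ksp = 10^(−6.36) = 4.365×10^-7
Ω = [Ca²⁺][CO3²⁻]/Ksp = (9.88×10^-3)(0.120×10^-3) / 4.365×10^-7 = 2.72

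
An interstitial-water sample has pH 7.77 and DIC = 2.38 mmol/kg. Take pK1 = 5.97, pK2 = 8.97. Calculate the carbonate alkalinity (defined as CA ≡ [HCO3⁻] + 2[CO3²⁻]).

CA = 2.48 mmol/kg

CA = [HCO3⁻] + 2[CO3²⁻] = (α₁ + 2α₂)·DIC
At pH 7.77: [H⁺]/K1 = 10^-1.80 = 0.015849, K2/[H⁺] = 10^-1.20 = 0.063096
α₁ = 1/(1 + 0.015849 + 0.063096) = 1/1.0789 = 0.9268; α₂ = α₁·K2/[H⁺] = 0.05848
α₁ + 2α₂ = 1.0438
CA = 1.0438 × 2.38 = 2.48 mmol/kg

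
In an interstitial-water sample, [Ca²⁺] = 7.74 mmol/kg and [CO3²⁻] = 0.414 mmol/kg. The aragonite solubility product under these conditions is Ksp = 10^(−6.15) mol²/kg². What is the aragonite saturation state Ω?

Ksp = 10^(−6.15) = 7.079×10^-7
Ω = [Ca²⁺][CO3²⁻]/Ksp = (7.74×10^-3)(0.414×10^-3) / 7.079×10^-7 = 4.53

Ω = 4.53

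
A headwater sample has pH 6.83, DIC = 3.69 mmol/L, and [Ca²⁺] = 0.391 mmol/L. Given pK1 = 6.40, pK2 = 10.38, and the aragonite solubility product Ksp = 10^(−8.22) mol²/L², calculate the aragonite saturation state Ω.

Ω = 0.0492

α₂ = 1 / (1 + [H⁺]/K2 + [H⁺]²/(K1K2)) = 1 / (1 + 10^+3.55 + 10^+3.12)
   = 1 / (1 + 3548.1 + 1318.3) = 1/4867.4 = 0.0002054
[CO3²⁻] = α₂ × DIC = 0.0002054 × 3.69 = 0.0007581 mmol/L = 0.7581 μmol/L
Ksp = 10^(−8.22) = 6.026×10^-9
Ω = [Ca²⁺][CO3²⁻]/Ksp = (0.391×10^-3)(7.581×10^-7) / 6.026×10^-9 = 0.0492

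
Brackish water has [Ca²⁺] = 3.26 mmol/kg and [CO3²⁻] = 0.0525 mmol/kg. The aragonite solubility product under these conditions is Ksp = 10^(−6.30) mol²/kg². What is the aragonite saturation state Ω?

Ω = 0.341

Ksp = 10^(−6.30) = 5.012×10^-7
Ω = [Ca²⁺][CO3²⁻]/Ksp = (3.26×10^-3)(0.0525×10^-3) / 5.012×10^-7 = 0.341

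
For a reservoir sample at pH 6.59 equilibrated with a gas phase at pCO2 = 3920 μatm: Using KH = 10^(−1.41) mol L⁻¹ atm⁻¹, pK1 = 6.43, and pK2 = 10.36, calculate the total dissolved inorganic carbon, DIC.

[CO2*] = KH · pCO2 = 10^(−1.41) × 3920×10^-6 = 1.525×10^-4 mol/L
α₀ = 1/(1 + K1/[H⁺] + K1K2/[H⁺]²) = 1/(1 + 10^+0.16 + 10^-3.61) = 0.4089
DIC = [CO2*]/α₀ = 1.525×10^-4 / 0.4089 = 0.373 mmol/L

DIC = 0.373 mmol/L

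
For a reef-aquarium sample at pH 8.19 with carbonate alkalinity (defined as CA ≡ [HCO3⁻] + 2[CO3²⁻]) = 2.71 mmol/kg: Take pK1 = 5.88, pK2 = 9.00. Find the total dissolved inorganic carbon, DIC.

CA = [HCO3⁻] + 2[CO3²⁻] = (α₁ + 2α₂)·DIC
At pH 8.19: [H⁺]/K1 = 10^-2.31 = 0.0048978, K2/[H⁺] = 10^-0.81 = 0.15488
α₁ = 1/(1 + 0.0048978 + 0.15488) = 1/1.1598 = 0.8622; α₂ = α₁·K2/[H⁺] = 0.1335
α₁ + 2α₂ = 1.1293
DIC = CA / (α₁ + 2α₂) = 2.71 / 1.1293 = 2.40 mmol/kg

DIC = 2.40 mmol/kg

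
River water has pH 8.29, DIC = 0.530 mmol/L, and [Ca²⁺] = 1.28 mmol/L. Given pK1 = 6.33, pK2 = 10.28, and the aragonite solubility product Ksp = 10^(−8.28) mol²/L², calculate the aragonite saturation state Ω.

Ω = 1.30

α₂ = 1 / (1 + [H⁺]/K2 + [H⁺]²/(K1K2)) = 1 / (1 + 10^+1.99 + 10^+0.03)
   = 1 / (1 + 97.724 + 1.0715) = 1/99.795 = 0.01002
[CO3²⁻] = α₂ × DIC = 0.01002 × 0.530 = 0.005311 mmol/L = 5.311 μmol/L
Ksp = 10^(−8.28) = 5.248×10^-9
Ω = [Ca²⁺][CO3²⁻]/Ksp = (1.28×10^-3)(5.311×10^-6) / 5.248×10^-9 = 1.30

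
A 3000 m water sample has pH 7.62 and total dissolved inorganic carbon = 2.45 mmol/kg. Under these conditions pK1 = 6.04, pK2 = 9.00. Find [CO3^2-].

α₂ = 1 / (1 + [H⁺]/K2 + [H⁺]²/(K1K2)) = 1 / (1 + 10^+1.38 + 10^-0.20)
   = 1 / (1 + 23.988 + 0.63096) = 1/25.619 = 0.03903
[CO3²⁻] = α₂ × DIC = 0.03903 × 2.45 = 0.0956 mmol/kg

[CO3²⁻] = 0.0956 mmol/kg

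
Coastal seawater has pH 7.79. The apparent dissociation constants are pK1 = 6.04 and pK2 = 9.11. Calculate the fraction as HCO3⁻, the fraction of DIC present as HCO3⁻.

α₁ = 0.938

α₁ = 1 / (1 + [H⁺]/K1 + K2/[H⁺]) = 1 / (1 + 10^-1.75 + 10^-1.32)
   = 1 / (1 + 0.017783 + 0.047863) = 1/1.0656 = 0.9384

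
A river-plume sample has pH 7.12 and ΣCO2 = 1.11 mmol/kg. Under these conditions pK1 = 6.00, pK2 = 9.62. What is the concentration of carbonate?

α₂ = 1 / (1 + [H⁺]/K2 + [H⁺]²/(K1K2)) = 1 / (1 + 10^+2.50 + 10^+1.38)
   = 1 / (1 + 316.23 + 23.988) = 1/341.22 = 0.002931
[CO3²⁻] = α₂ × DIC = 0.002931 × 1.11 = 0.00325 mmol/kg = 3.25 μmol/kg

[CO3²⁻] = 3.25 μmol/kg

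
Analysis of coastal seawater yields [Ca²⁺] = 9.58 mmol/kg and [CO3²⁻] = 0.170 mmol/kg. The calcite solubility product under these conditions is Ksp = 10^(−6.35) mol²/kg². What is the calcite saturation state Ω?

Ω = 3.65

Ksp = 10^(−6.35) = 4.467×10^-7
Ω = [Ca²⁺][CO3²⁻]/Ksp = (9.58×10^-3)(0.170×10^-3) / 4.467×10^-7 = 3.65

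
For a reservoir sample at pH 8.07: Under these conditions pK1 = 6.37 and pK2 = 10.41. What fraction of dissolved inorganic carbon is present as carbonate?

α₂ = 0.00446

α₂ = 1 / (1 + [H⁺]/K2 + [H⁺]²/(K1K2)) = 1 / (1 + 10^+2.34 + 10^+0.64)
   = 1 / (1 + 218.78 + 4.3652) = 1/224.14 = 0.004461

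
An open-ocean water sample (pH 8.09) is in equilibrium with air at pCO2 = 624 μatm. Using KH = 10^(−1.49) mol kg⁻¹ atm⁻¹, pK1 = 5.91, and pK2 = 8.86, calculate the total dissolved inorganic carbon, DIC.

[CO2*] = KH · pCO2 = 10^(−1.49) × 624×10^-6 = 2.019×10^-5 mol/kg
α₀ = 1/(1 + K1/[H⁺] + K1K2/[H⁺]²) = 1/(1 + 10^+2.18 + 10^+1.41) = 0.005616
DIC = [CO2*]/α₀ = 2.019×10^-5 / 0.005616 = 3.60 mmol/kg

DIC = 3.60 mmol/kg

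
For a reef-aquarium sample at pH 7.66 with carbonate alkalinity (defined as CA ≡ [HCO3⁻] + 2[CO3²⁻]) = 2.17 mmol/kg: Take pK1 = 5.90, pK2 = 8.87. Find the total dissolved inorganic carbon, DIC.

CA = [HCO3⁻] + 2[CO3²⁻] = (α₁ + 2α₂)·DIC
At pH 7.66: [H⁺]/K1 = 10^-1.76 = 0.017378, K2/[H⁺] = 10^-1.21 = 0.061660
α₁ = 1/(1 + 0.017378 + 0.061660) = 1/1.0790 = 0.9268; α₂ = α₁·K2/[H⁺] = 0.05714
α₁ + 2α₂ = 1.0410
DIC = CA / (α₁ + 2α₂) = 2.17 / 1.0410 = 2.08 mmol/kg

DIC = 2.08 mmol/kg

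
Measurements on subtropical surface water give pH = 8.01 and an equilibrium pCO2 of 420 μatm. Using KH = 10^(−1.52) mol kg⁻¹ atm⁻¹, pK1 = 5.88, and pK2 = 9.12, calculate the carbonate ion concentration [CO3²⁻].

[CO2*] = KH · pCO2 = 10^(−1.52) × 420×10^-6 = 1.268×10^-5 mol/kg
α₀ = 1/(1 + K1/[H⁺] + K1K2/[H⁺]²) = 1/(1 + 10^+2.13 + 10^+1.02) = 0.006832
DIC = [CO2*]/α₀ = 1.268×10^-5 / 0.006832 = 1.856 mmol/kg
[CO3²⁻] = α₂·DIC; α₂ = 0.07154, so [CO3²⁻] = 0.07154 × 1.856 = 0.133 mmol/kg

[CO3²⁻] = 0.133 mmol/kg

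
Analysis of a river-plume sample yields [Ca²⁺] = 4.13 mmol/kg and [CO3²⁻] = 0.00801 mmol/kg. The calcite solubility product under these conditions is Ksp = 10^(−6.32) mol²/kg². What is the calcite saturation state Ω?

Ksp = 10^(−6.32) = 4.786×10^-7
Ω = [Ca²⁺][CO3²⁻]/Ksp = (4.13×10^-3)(0.00801×10^-3) / 4.786×10^-7 = 0.0691

Ω = 0.0691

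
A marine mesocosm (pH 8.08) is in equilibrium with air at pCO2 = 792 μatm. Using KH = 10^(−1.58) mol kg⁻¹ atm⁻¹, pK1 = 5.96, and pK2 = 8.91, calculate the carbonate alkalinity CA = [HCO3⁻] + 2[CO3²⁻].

[CO2*] = KH · pCO2 = 10^(−1.58) × 792×10^-6 = 2.083×10^-5 mol/kg
α₀ = 1/(1 + K1/[H⁺] + K1K2/[H⁺]²) = 1/(1 + 10^+2.12 + 10^+1.29) = 0.006565
DIC = [CO2*]/α₀ = 2.083×10^-5 / 0.006565 = 3.173 mmol/kg
CA = (α₁ + 2α₂)·DIC = (0.8654 + 2×0.1280) × 3.173 = 3.56 mmol/kg

CA = 3.56 mmol/kg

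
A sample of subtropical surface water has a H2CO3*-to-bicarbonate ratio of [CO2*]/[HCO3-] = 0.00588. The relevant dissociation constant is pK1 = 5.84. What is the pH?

pH = 8.07

From K1 = [H⁺][HCO3-]/[CO2*]:  pH = pK1 − log₁₀([CO2*]/[HCO3-])
log₁₀(0.00588) = -2.231
pH = 5.84 − (-2.231) = 8.07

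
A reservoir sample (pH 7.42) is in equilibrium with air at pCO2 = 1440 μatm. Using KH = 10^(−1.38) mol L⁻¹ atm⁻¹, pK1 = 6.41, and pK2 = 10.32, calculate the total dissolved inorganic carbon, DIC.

DIC = 0.675 mmol/L

[CO2*] = KH · pCO2 = 10^(−1.38) × 1440×10^-6 = 6.003×10^-5 mol/L
α₀ = 1/(1 + K1/[H⁺] + K1K2/[H⁺]²) = 1/(1 + 10^+1.01 + 10^-1.89) = 0.08892
DIC = [CO2*]/α₀ = 6.003×10^-5 / 0.08892 = 0.675 mmol/L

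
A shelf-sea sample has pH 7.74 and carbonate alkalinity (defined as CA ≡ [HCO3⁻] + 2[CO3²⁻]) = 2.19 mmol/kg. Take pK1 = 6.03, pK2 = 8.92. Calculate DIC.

CA = [HCO3⁻] + 2[CO3²⁻] = (α₁ + 2α₂)·DIC
At pH 7.74: [H⁺]/K1 = 10^-1.71 = 0.019498, K2/[H⁺] = 10^-1.18 = 0.066069
α₁ = 1/(1 + 0.019498 + 0.066069) = 1/1.0856 = 0.9212; α₂ = α₁·K2/[H⁺] = 0.06086
α₁ + 2α₂ = 1.0429
DIC = CA / (α₁ + 2α₂) = 2.19 / 1.0429 = 2.10 mmol/kg

DIC = 2.10 mmol/kg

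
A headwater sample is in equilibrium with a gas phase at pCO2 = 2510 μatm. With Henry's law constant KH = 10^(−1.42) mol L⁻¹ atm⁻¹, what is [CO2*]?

KH = 10^(−1.42) = 3.802×10^-2 mol L⁻¹ atm⁻¹
[CO2*] = KH · pCO2 = 3.802×10^-2 × 2510×10^-6 atm = 9.54×10^-5 mol/L

[CO2*] = 95.4 μmol/L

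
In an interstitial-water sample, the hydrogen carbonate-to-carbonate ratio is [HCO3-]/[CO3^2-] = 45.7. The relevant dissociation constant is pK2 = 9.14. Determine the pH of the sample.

pH = 7.48

From K2 = [H⁺][CO3^2-]/[HCO3-]:  pH = pK2 − log₁₀([HCO3-]/[CO3^2-])
log₁₀(45.7) = +1.660
pH = 9.14 − (+1.660) = 7.48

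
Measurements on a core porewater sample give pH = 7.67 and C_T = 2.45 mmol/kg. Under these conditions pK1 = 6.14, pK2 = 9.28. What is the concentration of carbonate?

α₂ = 1 / (1 + [H⁺]/K2 + [H⁺]²/(K1K2)) = 1 / (1 + 10^+1.61 + 10^+0.08)
   = 1 / (1 + 40.738 + 1.2023) = 1/42.940 = 0.02329
[CO3²⁻] = α₂ × DIC = 0.02329 × 2.45 = 0.0571 mmol/kg

[CO3²⁻] = 0.0571 mmol/kg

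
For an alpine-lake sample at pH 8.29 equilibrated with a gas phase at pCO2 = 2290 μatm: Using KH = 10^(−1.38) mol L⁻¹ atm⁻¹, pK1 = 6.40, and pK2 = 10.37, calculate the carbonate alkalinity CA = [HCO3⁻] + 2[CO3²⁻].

CA = 7.53 mmol/L

[CO2*] = KH · pCO2 = 10^(−1.38) × 2290×10^-6 = 9.546×10^-5 mol/L
α₀ = 1/(1 + K1/[H⁺] + K1K2/[H⁺]²) = 1/(1 + 10^+1.89 + 10^-0.19) = 0.01262
DIC = [CO2*]/α₀ = 9.546×10^-5 / 0.01262 = 7.567 mmol/L
CA = (α₁ + 2α₂)·DIC = (0.9792 + 2×0.008145) × 7.567 = 7.53 mmol/L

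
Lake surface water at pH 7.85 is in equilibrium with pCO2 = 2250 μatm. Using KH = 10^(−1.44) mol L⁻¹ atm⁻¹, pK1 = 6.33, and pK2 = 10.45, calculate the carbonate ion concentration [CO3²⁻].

[CO2*] = KH · pCO2 = 10^(−1.44) × 2250×10^-6 = 8.169×10^-5 mol/L
α₀ = 1/(1 + K1/[H⁺] + K1K2/[H⁺]²) = 1/(1 + 10^+1.52 + 10^-1.08) = 0.02924
DIC = [CO2*]/α₀ = 8.169×10^-5 / 0.02924 = 2.794 mmol/L
[CO3²⁻] = α₂·DIC; α₂ = 0.002432, so [CO3²⁻] = 0.002432 × 2.794 = 0.00679 mmol/L = 6.79 μmol/L

[CO3²⁻] = 6.79 μmol/L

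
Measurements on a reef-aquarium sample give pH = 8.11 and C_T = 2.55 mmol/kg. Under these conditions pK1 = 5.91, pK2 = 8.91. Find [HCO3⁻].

[HCO3⁻] = 2.19 mmol/kg

α₁ = 1 / (1 + [H⁺]/K1 + K2/[H⁺]) = 1 / (1 + 10^-2.20 + 10^-0.80)
   = 1 / (1 + 0.0063096 + 0.15849) = 1/1.1648 = 0.8585
[HCO3⁻] = α₁ × DIC = 0.8585 × 2.55 = 2.19 mmol/kg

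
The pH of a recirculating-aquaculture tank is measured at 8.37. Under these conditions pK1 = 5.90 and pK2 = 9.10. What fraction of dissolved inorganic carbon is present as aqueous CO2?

α₀ = 0.00285

α₀ = 1 / (1 + K1/[H⁺] + K1K2/[H⁺]²) = 1 / (1 + 10^+2.47 + 10^+1.74)
   = 1 / (1 + 295.12 + 54.954) = 1/351.08 = 0.002848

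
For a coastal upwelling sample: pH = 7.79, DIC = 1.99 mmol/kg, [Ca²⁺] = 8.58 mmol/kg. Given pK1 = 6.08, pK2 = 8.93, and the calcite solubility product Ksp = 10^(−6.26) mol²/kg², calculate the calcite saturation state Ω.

Ω = 2.06

α₂ = 1 / (1 + [H⁺]/K2 + [H⁺]²/(K1K2)) = 1 / (1 + 10^+1.14 + 10^-0.57)
   = 1 / (1 + 13.804 + 0.26915) = 1/15.073 = 0.06634
[CO3²⁻] = α₂ × DIC = 0.06634 × 1.99 = 0.1320 mmol/kg
Ksp = 10^(−6.26) = 5.495×10^-7
Ω = [Ca²⁺][CO3²⁻]/Ksp = (8.58×10^-3)(1.320×10^-4) / 5.495×10^-7 = 2.06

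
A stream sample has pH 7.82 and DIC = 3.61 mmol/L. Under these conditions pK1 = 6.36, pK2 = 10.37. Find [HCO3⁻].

[HCO3⁻] = 3.48 mmol/L

α₁ = 1 / (1 + [H⁺]/K1 + K2/[H⁺]) = 1 / (1 + 10^-1.46 + 10^-2.55)
   = 1 / (1 + 0.034674 + 0.0028184) = 1/1.0375 = 0.9639
[HCO3⁻] = α₁ × DIC = 0.9639 × 3.61 = 3.48 mmol/L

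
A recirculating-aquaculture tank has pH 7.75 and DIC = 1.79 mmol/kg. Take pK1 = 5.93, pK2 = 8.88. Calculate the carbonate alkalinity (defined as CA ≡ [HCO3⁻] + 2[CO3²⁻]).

CA = 1.89 mmol/kg

CA = [HCO3⁻] + 2[CO3²⁻] = (α₁ + 2α₂)·DIC
At pH 7.75: [H⁺]/K1 = 10^-1.82 = 0.015136, K2/[H⁺] = 10^-1.13 = 0.074131
α₁ = 1/(1 + 0.015136 + 0.074131) = 1/1.0893 = 0.9180; α₂ = α₁·K2/[H⁺] = 0.06806
α₁ + 2α₂ = 1.0542
CA = 1.0542 × 1.79 = 1.89 mmol/kg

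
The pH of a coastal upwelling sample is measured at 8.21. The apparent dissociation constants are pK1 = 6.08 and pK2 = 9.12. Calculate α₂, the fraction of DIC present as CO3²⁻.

α₂ = 0.109

α₂ = 1 / (1 + [H⁺]/K2 + [H⁺]²/(K1K2)) = 1 / (1 + 10^+0.91 + 10^-1.22)
   = 1 / (1 + 8.1283 + 0.060256) = 1/9.1886 = 0.1088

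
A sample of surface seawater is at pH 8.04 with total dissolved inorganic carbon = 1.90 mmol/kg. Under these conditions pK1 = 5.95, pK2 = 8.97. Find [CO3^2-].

α₂ = 1 / (1 + [H⁺]/K2 + [H⁺]²/(K1K2)) = 1 / (1 + 10^+0.93 + 10^-1.16)
   = 1 / (1 + 8.5114 + 0.069183) = 1/9.5806 = 0.1044
[CO3²⁻] = α₂ × DIC = 0.1044 × 1.90 = 0.198 mmol/kg

[CO3²⁻] = 0.198 mmol/kg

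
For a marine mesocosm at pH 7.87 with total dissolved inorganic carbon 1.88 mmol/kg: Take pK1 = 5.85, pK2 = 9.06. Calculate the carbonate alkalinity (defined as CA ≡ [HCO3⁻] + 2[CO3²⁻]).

CA = [HCO3⁻] + 2[CO3²⁻] = (α₁ + 2α₂)·DIC
At pH 7.87: [H⁺]/K1 = 10^-2.02 = 0.0095499, K2/[H⁺] = 10^-1.19 = 0.064565
α₁ = 1/(1 + 0.0095499 + 0.064565) = 1/1.0741 = 0.9310; α₂ = α₁·K2/[H⁺] = 0.06011
α₁ + 2α₂ = 1.0512
CA = 1.0512 × 1.88 = 1.98 mmol/kg

CA = 1.98 mmol/kg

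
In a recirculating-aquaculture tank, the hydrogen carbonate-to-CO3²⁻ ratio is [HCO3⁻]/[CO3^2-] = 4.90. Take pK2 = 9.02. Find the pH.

From K2 = [H⁺][CO3^2-]/[HCO3⁻]:  pH = pK2 − log₁₀([HCO3⁻]/[CO3^2-])
log₁₀(4.90) = +0.690
pH = 9.02 − (+0.690) = 8.33

pH = 8.33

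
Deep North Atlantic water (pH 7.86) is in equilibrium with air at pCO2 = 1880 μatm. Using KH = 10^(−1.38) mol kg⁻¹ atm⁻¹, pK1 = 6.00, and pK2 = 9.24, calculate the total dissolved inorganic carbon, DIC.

DIC = 5.99 mmol/kg

[CO2*] = KH · pCO2 = 10^(−1.38) × 1880×10^-6 = 7.837×10^-5 mol/kg
α₀ = 1/(1 + K1/[H⁺] + K1K2/[H⁺]²) = 1/(1 + 10^+1.86 + 10^+0.48) = 0.01308
DIC = [CO2*]/α₀ = 7.837×10^-5 / 0.01308 = 5.99 mmol/kg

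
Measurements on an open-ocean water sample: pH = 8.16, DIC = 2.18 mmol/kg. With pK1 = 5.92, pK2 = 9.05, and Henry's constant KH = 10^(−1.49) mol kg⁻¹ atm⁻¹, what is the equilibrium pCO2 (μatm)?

α₀ = 1 / (1 + K1/[H⁺] + K1K2/[H⁺]²) = 1 / (1 + 10^+2.24 + 10^+1.35)
   = 1 / (1 + 173.78 + 22.387) = 1/197.17 = 0.005072
[CO2*] = α₀ × DIC = 0.005072 × 2.18 = 0.01106 mmol/kg = 11.06 μmol/kg
pCO2 = [CO2*]/KH = 1.106×10^-5 / 3.236×10^-2 = 342 μatm

pCO2 = 342 μatm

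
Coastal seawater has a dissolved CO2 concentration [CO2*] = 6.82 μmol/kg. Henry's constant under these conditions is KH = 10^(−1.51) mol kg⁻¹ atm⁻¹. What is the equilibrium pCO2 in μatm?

KH = 10^(−1.51) = 3.090×10^-2 mol kg⁻¹ atm⁻¹
pCO2 = [CO2*]/KH = 6.82×10^-6 / 3.090×10^-2 = 2.21×10^-4 atm = 221 μatm

pCO2 = 221 μatm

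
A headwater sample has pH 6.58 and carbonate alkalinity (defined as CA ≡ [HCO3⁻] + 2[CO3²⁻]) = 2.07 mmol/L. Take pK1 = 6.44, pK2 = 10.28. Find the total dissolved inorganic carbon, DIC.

DIC = 3.57 mmol/L

CA = [HCO3⁻] + 2[CO3²⁻] = (α₁ + 2α₂)·DIC
At pH 6.58: [H⁺]/K1 = 10^-0.14 = 0.72444, K2/[H⁺] = 10^-3.70 = 0.00019953
α₁ = 1/(1 + 0.72444 + 0.00019953) = 1/1.7246 = 0.5798; α₂ = α₁·K2/[H⁺] = 0.0001157
α₁ + 2α₂ = 0.5801
DIC = CA / (α₁ + 2α₂) = 2.07 / 0.5801 = 3.57 mmol/L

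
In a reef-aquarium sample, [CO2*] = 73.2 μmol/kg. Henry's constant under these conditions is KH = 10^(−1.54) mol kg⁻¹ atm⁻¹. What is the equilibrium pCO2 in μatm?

KH = 10^(−1.54) = 2.884×10^-2 mol kg⁻¹ atm⁻¹
pCO2 = [CO2*]/KH = 73.2×10^-6 / 2.884×10^-2 = 2.54×10^-3 atm = 2540 μatm

pCO2 = 2540 μatm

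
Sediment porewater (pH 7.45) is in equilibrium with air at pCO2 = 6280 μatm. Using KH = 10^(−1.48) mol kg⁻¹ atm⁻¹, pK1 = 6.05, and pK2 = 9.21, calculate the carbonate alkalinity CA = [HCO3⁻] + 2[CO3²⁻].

[CO2*] = KH · pCO2 = 10^(−1.48) × 6280×10^-6 = 2.080×10^-4 mol/kg
α₀ = 1/(1 + K1/[H⁺] + K1K2/[H⁺]²) = 1/(1 + 10^+1.40 + 10^-0.36) = 0.03766
DIC = [CO2*]/α₀ = 2.080×10^-4 / 0.03766 = 5.522 mmol/kg
CA = (α₁ + 2α₂)·DIC = (0.9459 + 2×0.01644) × 5.522 = 5.41 mmol/kg

CA = 5.41 mmol/kg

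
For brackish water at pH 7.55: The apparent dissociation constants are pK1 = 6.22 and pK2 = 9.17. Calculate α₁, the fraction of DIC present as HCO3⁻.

α₁ = 0.934

α₁ = 1 / (1 + [H⁺]/K1 + K2/[H⁺]) = 1 / (1 + 10^-1.33 + 10^-1.62)
   = 1 / (1 + 0.046774 + 0.023988) = 1/1.0708 = 0.9339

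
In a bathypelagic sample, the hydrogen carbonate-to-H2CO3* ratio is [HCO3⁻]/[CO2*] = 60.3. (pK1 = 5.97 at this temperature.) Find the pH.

pH = 7.75

From K1 = [H⁺][HCO3⁻]/[CO2*]:  pH = pK1 + log₁₀([HCO3⁻]/[CO2*])
log₁₀(60.3) = +1.780
pH = 5.97 + (+1.780) = 7.75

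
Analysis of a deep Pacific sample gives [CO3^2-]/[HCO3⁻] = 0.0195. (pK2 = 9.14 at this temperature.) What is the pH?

From K2 = [H⁺][CO3^2-]/[HCO3⁻]:  pH = pK2 + log₁₀([CO3^2-]/[HCO3⁻])
log₁₀(0.0195) = -1.710
pH = 9.14 + (-1.710) = 7.43

pH = 7.43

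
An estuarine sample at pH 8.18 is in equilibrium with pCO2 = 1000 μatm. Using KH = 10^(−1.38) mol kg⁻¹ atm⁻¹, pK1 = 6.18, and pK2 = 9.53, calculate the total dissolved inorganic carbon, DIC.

[CO2*] = KH · pCO2 = 10^(−1.38) × 1000×10^-6 = 4.169×10^-5 mol/kg
α₀ = 1/(1 + K1/[H⁺] + K1K2/[H⁺]²) = 1/(1 + 10^+2.00 + 10^+0.65) = 0.009482
DIC = [CO2*]/α₀ = 4.169×10^-5 / 0.009482 = 4.40 mmol/kg

DIC = 4.40 mmol/kg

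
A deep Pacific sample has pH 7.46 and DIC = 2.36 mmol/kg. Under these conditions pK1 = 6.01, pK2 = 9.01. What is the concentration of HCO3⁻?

[HCO3⁻] = 2.22 mmol/kg

α₁ = 1 / (1 + [H⁺]/K1 + K2/[H⁺]) = 1 / (1 + 10^-1.45 + 10^-1.55)
   = 1 / (1 + 0.035481 + 0.028184) = 1/1.0637 = 0.9401
[HCO3⁻] = α₁ × DIC = 0.9401 × 2.36 = 2.22 mmol/kg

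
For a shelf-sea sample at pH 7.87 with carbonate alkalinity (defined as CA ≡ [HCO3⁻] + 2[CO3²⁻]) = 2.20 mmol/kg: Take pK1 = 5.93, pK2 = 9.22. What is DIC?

DIC = 2.13 mmol/kg

CA = [HCO3⁻] + 2[CO3²⁻] = (α₁ + 2α₂)·DIC
At pH 7.87: [H⁺]/K1 = 10^-1.94 = 0.011482, K2/[H⁺] = 10^-1.35 = 0.044668
α₁ = 1/(1 + 0.011482 + 0.044668) = 1/1.0561 = 0.9468; α₂ = α₁·K2/[H⁺] = 0.04229
α₁ + 2α₂ = 1.0314
DIC = CA / (α₁ + 2α₂) = 2.20 / 1.0314 = 2.13 mmol/kg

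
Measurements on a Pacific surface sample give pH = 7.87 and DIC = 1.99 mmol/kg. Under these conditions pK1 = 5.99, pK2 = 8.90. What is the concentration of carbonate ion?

α₂ = 1 / (1 + [H⁺]/K2 + [H⁺]²/(K1K2)) = 1 / (1 + 10^+1.03 + 10^-0.85)
   = 1 / (1 + 10.715 + 0.14125) = 1/11.856 = 0.08434
[CO3²⁻] = α₂ × DIC = 0.08434 × 1.99 = 0.168 mmol/kg

[CO3²⁻] = 0.168 mmol/kg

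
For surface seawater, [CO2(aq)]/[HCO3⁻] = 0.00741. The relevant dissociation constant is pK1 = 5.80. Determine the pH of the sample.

From K1 = [H⁺][HCO3⁻]/[CO2(aq)]:  pH = pK1 − log₁₀([CO2(aq)]/[HCO3⁻])
log₁₀(0.00741) = -2.130
pH = 5.80 − (-2.130) = 7.93

pH = 7.93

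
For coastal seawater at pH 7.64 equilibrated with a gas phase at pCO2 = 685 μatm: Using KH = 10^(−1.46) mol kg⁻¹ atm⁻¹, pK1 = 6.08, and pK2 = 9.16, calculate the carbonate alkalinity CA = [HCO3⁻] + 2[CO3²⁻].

[CO2*] = KH · pCO2 = 10^(−1.46) × 685×10^-6 = 2.375×10^-5 mol/kg
α₀ = 1/(1 + K1/[H⁺] + K1K2/[H⁺]²) = 1/(1 + 10^+1.56 + 10^+0.04) = 0.02604
DIC = [CO2*]/α₀ = 2.375×10^-5 / 0.02604 = 0.9122 mmol/kg
CA = (α₁ + 2α₂)·DIC = (0.9454 + 2×0.02855) × 0.9122 = 0.914 mmol/kg

CA = 0.914 mmol/kg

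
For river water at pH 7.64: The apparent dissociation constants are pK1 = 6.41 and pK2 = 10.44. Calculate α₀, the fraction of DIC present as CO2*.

α₀ = 1 / (1 + K1/[H⁺] + K1K2/[H⁺]²) = 1 / (1 + 10^+1.23 + 10^-1.57)
   = 1 / (1 + 16.982 + 0.026915) = 1/18.009 = 0.05553

α₀ = 0.0555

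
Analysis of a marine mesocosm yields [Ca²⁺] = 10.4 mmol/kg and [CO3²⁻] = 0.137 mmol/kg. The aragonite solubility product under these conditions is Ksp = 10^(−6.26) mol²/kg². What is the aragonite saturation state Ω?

Ω = 2.59

Ksp = 10^(−6.26) = 5.495×10^-7
Ω = [Ca²⁺][CO3²⁻]/Ksp = (10.4×10^-3)(0.137×10^-3) / 5.495×10^-7 = 2.59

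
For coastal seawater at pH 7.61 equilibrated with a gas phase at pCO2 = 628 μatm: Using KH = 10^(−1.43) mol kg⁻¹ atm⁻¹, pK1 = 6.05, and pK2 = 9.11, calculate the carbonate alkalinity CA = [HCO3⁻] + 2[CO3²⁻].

CA = 0.901 mmol/kg

[CO2*] = KH · pCO2 = 10^(−1.43) × 628×10^-6 = 2.333×10^-5 mol/kg
α₀ = 1/(1 + K1/[H⁺] + K1K2/[H⁺]²) = 1/(1 + 10^+1.56 + 10^+0.06) = 0.02600
DIC = [CO2*]/α₀ = 2.333×10^-5 / 0.02600 = 0.8973 mmol/kg
CA = (α₁ + 2α₂)·DIC = (0.9441 + 2×0.02986) × 0.8973 = 0.901 mmol/kg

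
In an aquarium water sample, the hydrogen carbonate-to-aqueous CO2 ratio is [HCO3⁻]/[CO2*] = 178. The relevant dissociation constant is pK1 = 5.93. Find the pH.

pH = 8.18

From K1 = [H⁺][HCO3⁻]/[CO2*]:  pH = pK1 + log₁₀([HCO3⁻]/[CO2*])
log₁₀(178) = +2.250
pH = 5.93 + (+2.250) = 8.18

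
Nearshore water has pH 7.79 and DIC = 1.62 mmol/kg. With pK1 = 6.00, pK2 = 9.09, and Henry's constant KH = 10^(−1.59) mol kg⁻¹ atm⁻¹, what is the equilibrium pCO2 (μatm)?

α₀ = 1 / (1 + K1/[H⁺] + K1K2/[H⁺]²) = 1 / (1 + 10^+1.79 + 10^+0.49)
   = 1 / (1 + 61.660 + 3.0903) = 1/65.750 = 0.01521
[CO2*] = α₀ × DIC = 0.01521 × 1.62 = 0.02464 mmol/kg
pCO2 = [CO2*]/KH = 2.464×10^-5 / 2.570×10^-2 = 959 μatm

pCO2 = 959 μatm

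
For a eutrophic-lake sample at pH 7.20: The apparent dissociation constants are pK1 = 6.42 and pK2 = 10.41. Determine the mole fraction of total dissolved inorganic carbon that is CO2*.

α₀ = 0.142

α₀ = 1 / (1 + K1/[H⁺] + K1K2/[H⁺]²) = 1 / (1 + 10^+0.78 + 10^-2.43)
   = 1 / (1 + 6.0256 + 0.0037154) = 1/7.0293 = 0.1423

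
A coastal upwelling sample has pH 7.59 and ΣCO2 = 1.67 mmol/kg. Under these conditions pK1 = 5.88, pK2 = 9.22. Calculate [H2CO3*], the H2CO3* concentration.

α₀ = 1 / (1 + K1/[H⁺] + K1K2/[H⁺]²) = 1 / (1 + 10^+1.71 + 10^+0.08)
   = 1 / (1 + 51.286 + 1.2023) = 1/53.488 = 0.01870
[CO2*] = α₀ × DIC = 0.01870 × 1.67 = 0.0312 mmol/kg

[CO2*] = 0.0312 mmol/kg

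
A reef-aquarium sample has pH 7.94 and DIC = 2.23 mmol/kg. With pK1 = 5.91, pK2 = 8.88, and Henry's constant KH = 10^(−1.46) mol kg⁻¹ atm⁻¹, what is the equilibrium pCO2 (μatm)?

α₀ = 1 / (1 + K1/[H⁺] + K1K2/[H⁺]²) = 1 / (1 + 10^+2.03 + 10^+1.09)
   = 1 / (1 + 107.15 + 12.303) = 1/120.45 = 0.008302
[CO2*] = α₀ × DIC = 0.008302 × 2.23 = 0.01851 mmol/kg = 18.51 μmol/kg
pCO2 = [CO2*]/KH = 1.851×10^-5 / 3.467×10^-2 = 534 μatm

pCO2 = 534 μatm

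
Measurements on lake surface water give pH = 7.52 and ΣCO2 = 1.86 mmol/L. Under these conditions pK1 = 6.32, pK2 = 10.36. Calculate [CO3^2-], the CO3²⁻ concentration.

α₂ = 1 / (1 + [H⁺]/K2 + [H⁺]²/(K1K2)) = 1 / (1 + 10^+2.84 + 10^+1.64)
   = 1 / (1 + 691.83 + 43.652) = 1/736.48 = 0.001358
[CO3²⁻] = α₂ × DIC = 0.001358 × 1.86 = 0.00253 mmol/L = 2.53 μmol/L

[CO3²⁻] = 2.53 μmol/L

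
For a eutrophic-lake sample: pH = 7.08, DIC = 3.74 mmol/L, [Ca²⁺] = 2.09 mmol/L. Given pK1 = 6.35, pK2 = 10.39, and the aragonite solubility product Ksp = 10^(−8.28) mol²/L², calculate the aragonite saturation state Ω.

α₂ = 1 / (1 + [H⁺]/K2 + [H⁺]²/(K1K2)) = 1 / (1 + 10^+3.31 + 10^+2.58)
   = 1 / (1 + 2041.7 + 380.19) = 1/2422.9 = 0.0004127
[CO3²⁻] = α₂ × DIC = 0.0004127 × 3.74 = 0.001544 mmol/L = 1.544 μmol/L
Ksp = 10^(−8.28) = 5.248×10^-9
Ω = [Ca²⁺][CO3²⁻]/Ksp = (2.09×10^-3)(1.544×10^-6) / 5.248×10^-9 = 0.615

Ω = 0.615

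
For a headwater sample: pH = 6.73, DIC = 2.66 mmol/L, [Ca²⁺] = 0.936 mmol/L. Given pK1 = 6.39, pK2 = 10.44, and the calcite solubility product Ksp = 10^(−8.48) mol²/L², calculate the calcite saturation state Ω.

Ω = 0.101

α₂ = 1 / (1 + [H⁺]/K2 + [H⁺]²/(K1K2)) = 1 / (1 + 10^+3.71 + 10^+3.37)
   = 1 / (1 + 5128.6 + 2344.2) = 1/7473.8 = 0.0001338
[CO3²⁻] = α₂ × DIC = 0.0001338 × 2.66 = 0.0003559 mmol/L = 0.3559 μmol/L
Ksp = 10^(−8.48) = 3.311×10^-9
Ω = [Ca²⁺][CO3²⁻]/Ksp = (0.936×10^-3)(3.559×10^-7) / 3.311×10^-9 = 0.101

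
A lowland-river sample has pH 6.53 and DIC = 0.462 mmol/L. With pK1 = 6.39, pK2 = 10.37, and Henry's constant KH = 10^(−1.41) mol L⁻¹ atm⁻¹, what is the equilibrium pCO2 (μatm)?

α₀ = 1 / (1 + K1/[H⁺] + K1K2/[H⁺]²) = 1 / (1 + 10^+0.14 + 10^-3.70)
   = 1 / (1 + 1.3804 + 0.00019953) = 1/2.3806 = 0.4201
[CO2*] = α₀ × DIC = 0.4201 × 0.462 = 0.1941 mmol/L
pCO2 = [CO2*]/KH = 1.941×10^-4 / 3.890×10^-2 = 4990 μatm

pCO2 = 4990 μatm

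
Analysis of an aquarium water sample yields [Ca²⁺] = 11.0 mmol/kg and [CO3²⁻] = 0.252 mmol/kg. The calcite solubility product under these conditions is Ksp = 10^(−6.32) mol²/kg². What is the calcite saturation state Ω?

Ksp = 10^(−6.32) = 4.786×10^-7
Ω = [Ca²⁺][CO3²⁻]/Ksp = (11.0×10^-3)(0.252×10^-3) / 4.786×10^-7 = 5.79

Ω = 5.79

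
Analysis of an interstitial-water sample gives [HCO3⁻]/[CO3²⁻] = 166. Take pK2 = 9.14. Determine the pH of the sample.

pH = 6.92

From K2 = [H⁺][CO3²⁻]/[HCO3⁻]:  pH = pK2 − log₁₀([HCO3⁻]/[CO3²⁻])
log₁₀(166) = +2.220
pH = 9.14 − (+2.220) = 6.92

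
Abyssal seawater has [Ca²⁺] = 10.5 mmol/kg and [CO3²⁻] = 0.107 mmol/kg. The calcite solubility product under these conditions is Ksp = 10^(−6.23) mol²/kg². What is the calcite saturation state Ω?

Ksp = 10^(−6.23) = 5.888×10^-7
Ω = [Ca²⁺][CO3²⁻]/Ksp = (10.5×10^-3)(0.107×10^-3) / 5.888×10^-7 = 1.91

Ω = 1.91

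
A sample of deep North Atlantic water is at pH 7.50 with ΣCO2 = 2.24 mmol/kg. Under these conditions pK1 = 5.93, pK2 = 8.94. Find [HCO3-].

α₁ = 1 / (1 + [H⁺]/K1 + K2/[H⁺]) = 1 / (1 + 10^-1.57 + 10^-1.44)
   = 1 / (1 + 0.026915 + 0.036308) = 1/1.0632 = 0.9405
[HCO3⁻] = α₁ × DIC = 0.9405 × 2.24 = 2.11 mmol/kg

[HCO3⁻] = 2.11 mmol/kg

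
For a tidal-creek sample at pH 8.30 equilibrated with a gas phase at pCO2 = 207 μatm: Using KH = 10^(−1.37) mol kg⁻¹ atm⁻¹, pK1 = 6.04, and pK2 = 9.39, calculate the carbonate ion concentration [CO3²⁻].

[CO2*] = KH · pCO2 = 10^(−1.37) × 207×10^-6 = 8.830×10^-6 mol/kg
α₀ = 1/(1 + K1/[H⁺] + K1K2/[H⁺]²) = 1/(1 + 10^+2.26 + 10^+1.17) = 0.005057
DIC = [CO2*]/α₀ = 8.830×10^-6 / 0.005057 = 1.746 mmol/kg
[CO3²⁻] = α₂·DIC; α₂ = 0.07479, so [CO3²⁻] = 0.07479 × 1.746 = 0.131 mmol/kg

[CO3²⁻] = 0.131 mmol/kg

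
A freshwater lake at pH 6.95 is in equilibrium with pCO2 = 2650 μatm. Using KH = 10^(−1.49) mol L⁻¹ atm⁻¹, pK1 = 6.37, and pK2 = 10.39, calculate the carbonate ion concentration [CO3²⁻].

[CO2*] = KH · pCO2 = 10^(−1.49) × 2650×10^-6 = 8.575×10^-5 mol/L
α₀ = 1/(1 + K1/[H⁺] + K1K2/[H⁺]²) = 1/(1 + 10^+0.58 + 10^-2.86) = 0.2082
DIC = [CO2*]/α₀ = 8.575×10^-5 / 0.2082 = 0.4119 mmol/L
[CO3²⁻] = α₂·DIC; α₂ = 0.0002874, so [CO3²⁻] = 0.0002874 × 0.4119 = 0.000118 mmol/L = 0.118 μmol/L

[CO3²⁻] = 0.118 μmol/L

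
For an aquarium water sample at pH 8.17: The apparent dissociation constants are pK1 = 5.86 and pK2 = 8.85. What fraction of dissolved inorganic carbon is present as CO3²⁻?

α₂ = 1 / (1 + [H⁺]/K2 + [H⁺]²/(K1K2)) = 1 / (1 + 10^+0.68 + 10^-1.63)
   = 1 / (1 + 4.7863 + 0.023442) = 1/5.8097 = 0.1721

α₂ = 0.172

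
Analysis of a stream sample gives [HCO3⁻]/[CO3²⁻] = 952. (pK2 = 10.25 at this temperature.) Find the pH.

pH = 7.27

From K2 = [H⁺][CO3²⁻]/[HCO3⁻]:  pH = pK2 − log₁₀([HCO3⁻]/[CO3²⁻])
log₁₀(952) = +2.979
pH = 10.25 − (+2.979) = 7.27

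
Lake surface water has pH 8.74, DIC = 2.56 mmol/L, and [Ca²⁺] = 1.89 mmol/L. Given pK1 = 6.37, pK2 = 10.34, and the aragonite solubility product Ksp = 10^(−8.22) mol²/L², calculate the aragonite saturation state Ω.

α₂ = 1 / (1 + [H⁺]/K2 + [H⁺]²/(K1K2)) = 1 / (1 + 10^+1.60 + 10^-0.77)
   = 1 / (1 + 39.811 + 0.16982) = 1/40.981 = 0.02440
[CO3²⁻] = α₂ × DIC = 0.02440 × 2.56 = 0.06247 mmol/L
Ksp = 10^(−8.22) = 6.026×10^-9
Ω = [Ca²⁺][CO3²⁻]/Ksp = (1.89×10^-3)(6.247×10^-5) / 6.026×10^-9 = 19.6

Ω = 19.6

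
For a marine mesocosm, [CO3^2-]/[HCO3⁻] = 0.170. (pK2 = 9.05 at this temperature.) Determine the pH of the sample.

From K2 = [H⁺][CO3^2-]/[HCO3⁻]:  pH = pK2 + log₁₀([CO3^2-]/[HCO3⁻])
log₁₀(0.170) = -0.770
pH = 9.05 + (-0.770) = 8.28

pH = 8.28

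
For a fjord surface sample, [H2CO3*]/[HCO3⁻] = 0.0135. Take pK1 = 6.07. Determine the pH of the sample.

From K1 = [H⁺][HCO3⁻]/[H2CO3*]:  pH = pK1 − log₁₀([H2CO3*]/[HCO3⁻])
log₁₀(0.0135) = -1.870
pH = 6.07 − (-1.870) = 7.94

pH = 7.94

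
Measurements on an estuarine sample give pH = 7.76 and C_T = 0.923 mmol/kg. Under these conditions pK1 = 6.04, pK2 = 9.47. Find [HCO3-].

α₁ = 1 / (1 + [H⁺]/K1 + K2/[H⁺]) = 1 / (1 + 10^-1.72 + 10^-1.71)
   = 1 / (1 + 0.019055 + 0.019498) = 1/1.0386 = 0.9629
[HCO3⁻] = α₁ × DIC = 0.9629 × 0.923 = 0.889 mmol/kg

[HCO3⁻] = 0.889 mmol/kg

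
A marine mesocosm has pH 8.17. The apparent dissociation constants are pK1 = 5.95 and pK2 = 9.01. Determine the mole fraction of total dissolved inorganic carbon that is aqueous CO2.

α₀ = 1 / (1 + K1/[H⁺] + K1K2/[H⁺]²) = 1 / (1 + 10^+2.22 + 10^+1.38)
   = 1 / (1 + 165.96 + 23.988) = 1/190.95 = 0.005237

α₀ = 0.00524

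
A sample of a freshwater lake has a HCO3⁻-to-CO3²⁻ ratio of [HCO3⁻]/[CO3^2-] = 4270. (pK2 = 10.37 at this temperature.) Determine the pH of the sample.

From K2 = [H⁺][CO3^2-]/[HCO3⁻]:  pH = pK2 − log₁₀([HCO3⁻]/[CO3^2-])
log₁₀(4270) = +3.630
pH = 10.37 − (+3.630) = 6.74

pH = 6.74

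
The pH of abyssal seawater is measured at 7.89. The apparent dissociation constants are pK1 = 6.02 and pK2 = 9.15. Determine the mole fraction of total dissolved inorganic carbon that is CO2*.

α₀ = 1 / (1 + K1/[H⁺] + K1K2/[H⁺]²) = 1 / (1 + 10^+1.87 + 10^+0.61)
   = 1 / (1 + 74.131 + 4.0738) = 1/79.205 = 0.01263

α₀ = 0.0126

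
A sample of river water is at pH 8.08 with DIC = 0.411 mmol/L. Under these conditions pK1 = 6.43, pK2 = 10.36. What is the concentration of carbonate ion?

[CO3²⁻] = 2.10 μmol/L

α₂ = 1 / (1 + [H⁺]/K2 + [H⁺]²/(K1K2)) = 1 / (1 + 10^+2.28 + 10^+0.63)
   = 1 / (1 + 190.55 + 4.2658) = 1/195.81 = 0.005107
[CO3²⁻] = α₂ × DIC = 0.005107 × 0.411 = 0.00210 mmol/L = 2.10 μmol/L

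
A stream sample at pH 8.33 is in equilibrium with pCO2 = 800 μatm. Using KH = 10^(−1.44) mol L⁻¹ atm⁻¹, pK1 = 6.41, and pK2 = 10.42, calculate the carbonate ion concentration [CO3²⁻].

[CO2*] = KH · pCO2 = 10^(−1.44) × 800×10^-6 = 2.905×10^-5 mol/L
α₀ = 1/(1 + K1/[H⁺] + K1K2/[H⁺]²) = 1/(1 + 10^+1.92 + 10^-0.17) = 0.01179
DIC = [CO2*]/α₀ = 2.905×10^-5 / 0.01179 = 2.465 mmol/L
[CO3²⁻] = α₂·DIC; α₂ = 0.007968, so [CO3²⁻] = 0.007968 × 2.465 = 0.0196 mmol/L = 19.6 μmol/L

[CO3²⁻] = 19.6 μmol/L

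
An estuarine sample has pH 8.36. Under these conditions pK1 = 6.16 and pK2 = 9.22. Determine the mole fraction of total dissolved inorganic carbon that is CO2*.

α₀ = 0.00551

α₀ = 1 / (1 + K1/[H⁺] + K1K2/[H⁺]²) = 1 / (1 + 10^+2.20 + 10^+1.34)
   = 1 / (1 + 158.49 + 21.878) = 1/181.37 = 0.005514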